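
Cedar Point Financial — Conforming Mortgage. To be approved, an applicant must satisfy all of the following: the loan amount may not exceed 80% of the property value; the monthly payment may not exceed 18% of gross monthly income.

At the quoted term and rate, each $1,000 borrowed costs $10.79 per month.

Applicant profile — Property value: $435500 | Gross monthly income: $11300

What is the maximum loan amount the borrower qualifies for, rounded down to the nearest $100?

Payment cap: 18% × $11,300 = $2,034/month.
At $10.79 per $1,000, that supports 2,034/10.79 × 1,000 ≈ $188,507 → $188,500.
LTV cap: 80% × $435,500 = $348,400 → $348,400.
Binding constraint: payment-to-income.

$188,500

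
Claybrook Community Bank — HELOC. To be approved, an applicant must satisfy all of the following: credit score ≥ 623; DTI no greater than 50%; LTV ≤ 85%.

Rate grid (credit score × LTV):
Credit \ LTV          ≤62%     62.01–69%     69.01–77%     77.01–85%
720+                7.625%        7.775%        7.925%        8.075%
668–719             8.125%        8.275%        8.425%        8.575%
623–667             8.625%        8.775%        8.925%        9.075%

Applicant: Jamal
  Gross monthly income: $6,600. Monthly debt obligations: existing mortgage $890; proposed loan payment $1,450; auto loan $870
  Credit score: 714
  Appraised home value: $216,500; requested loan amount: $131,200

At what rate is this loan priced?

8.125%

Credit score 714 ≥ 623; Total monthly debts = (890 + 1,450 + 870) = 3,210. DTI = 3,210/6,600 = 48.6% ≤ 50%
Loan-to-value = 131,200/216,500 = 60.6% — pass (85% max)
Score 714 is in the 668–719 band; LTV 60.6% is in the ≤62% band → 8.125%.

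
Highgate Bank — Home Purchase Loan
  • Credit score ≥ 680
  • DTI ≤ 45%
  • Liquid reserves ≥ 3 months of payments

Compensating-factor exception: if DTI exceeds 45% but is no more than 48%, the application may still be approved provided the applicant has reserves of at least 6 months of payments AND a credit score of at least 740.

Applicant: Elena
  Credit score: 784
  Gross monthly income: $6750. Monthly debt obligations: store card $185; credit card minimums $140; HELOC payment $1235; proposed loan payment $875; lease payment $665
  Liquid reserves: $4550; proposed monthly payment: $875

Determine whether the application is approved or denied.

Denied

Credit score 784 ≥ 680 (meets base)
Total debts = (185 + 140 + 1,235 + 875 + 665) = 3,100. DTI = 3,100/6,750 = 45.9% > 45% — standard DTI limit exceeded.
Liquid reserves cover 4,550/875 = 5.2 months — ≥ 3 required
DTI 45.9% is within the 45%–48% exception band; checking compensating factors.
Override check — reserves: 5.2 mo (short of 6); score: 784 (ok).
Compensating-factor requirement not fully met.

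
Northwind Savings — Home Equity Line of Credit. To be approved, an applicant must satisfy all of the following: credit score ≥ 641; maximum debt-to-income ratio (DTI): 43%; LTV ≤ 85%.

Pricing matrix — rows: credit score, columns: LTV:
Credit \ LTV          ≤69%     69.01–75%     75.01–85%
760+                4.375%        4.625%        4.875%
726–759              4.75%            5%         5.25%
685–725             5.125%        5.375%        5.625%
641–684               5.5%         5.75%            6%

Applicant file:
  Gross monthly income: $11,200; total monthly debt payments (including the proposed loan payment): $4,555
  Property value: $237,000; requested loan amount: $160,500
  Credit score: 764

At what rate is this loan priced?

Credit score 764 ≥ 641; DTI = 4,555/11,200 = 40.7% ≤ 43%
Loan-to-value = 160,500/237,000 = 67.7% — pass (85% max)
Score 764 is in the 760+ band; LTV 67.7% is in the ≤69% band → 4.375%.

4.375%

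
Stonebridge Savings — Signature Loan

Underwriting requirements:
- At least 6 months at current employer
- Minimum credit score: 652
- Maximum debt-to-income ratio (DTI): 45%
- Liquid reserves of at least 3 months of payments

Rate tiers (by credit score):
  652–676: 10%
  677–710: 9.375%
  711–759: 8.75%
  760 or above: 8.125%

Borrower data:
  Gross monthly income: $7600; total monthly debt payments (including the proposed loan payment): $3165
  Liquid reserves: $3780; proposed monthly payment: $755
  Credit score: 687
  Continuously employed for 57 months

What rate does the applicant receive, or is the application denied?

Approved at 9.375%

Credit score 687 ≥ 652 (meets minimum)
DTI = 3,165/7,600 = 41.6% ≤ 45%
Employment 57 ≥ 6 months
Reserves: 3,780 ÷ 755 = 5.0 months (meets 3-month minimum)
All requirements met. Score 687 falls in the 677–710 tier → 9.375%.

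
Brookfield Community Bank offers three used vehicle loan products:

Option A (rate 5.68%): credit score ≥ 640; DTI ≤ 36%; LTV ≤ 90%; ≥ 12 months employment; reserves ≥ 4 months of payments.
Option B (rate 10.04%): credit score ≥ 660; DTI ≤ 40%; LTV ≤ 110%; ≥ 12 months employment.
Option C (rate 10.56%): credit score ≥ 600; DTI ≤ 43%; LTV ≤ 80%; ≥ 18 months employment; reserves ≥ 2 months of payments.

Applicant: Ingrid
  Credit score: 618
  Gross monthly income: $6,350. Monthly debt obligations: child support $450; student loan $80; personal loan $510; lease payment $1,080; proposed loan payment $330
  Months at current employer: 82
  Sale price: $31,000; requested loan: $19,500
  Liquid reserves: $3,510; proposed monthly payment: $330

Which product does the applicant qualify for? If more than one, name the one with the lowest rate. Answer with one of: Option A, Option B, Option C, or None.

Total debts = (450 + 80 + 510 + 1,080 + 330) = 2,450; DTI = 2,450/6,350 = 38.6%.
LTV = 19,500/31,000 = 62.9%.
Reserves = 3,510/330 = 10.6 months.
Option A: score 618 < 640; DTI 38.6% > 36%; LTV 62.9% ≤ 90%; employment 82 ≥ 12 mo; reserves 10.6 ≥ 4 mo → does not qualify.
Option B: score 618 < 660; DTI 38.6% ≤ 40%; LTV 62.9% ≤ 110%; employment 82 ≥ 12 mo → does not qualify.
Option C: score 618 ≥ 600; DTI 38.6% ≤ 43%; LTV 62.9% ≤ 80%; employment 82 ≥ 18 mo; reserves 10.6 ≥ 2 mo → qualifies.

Option C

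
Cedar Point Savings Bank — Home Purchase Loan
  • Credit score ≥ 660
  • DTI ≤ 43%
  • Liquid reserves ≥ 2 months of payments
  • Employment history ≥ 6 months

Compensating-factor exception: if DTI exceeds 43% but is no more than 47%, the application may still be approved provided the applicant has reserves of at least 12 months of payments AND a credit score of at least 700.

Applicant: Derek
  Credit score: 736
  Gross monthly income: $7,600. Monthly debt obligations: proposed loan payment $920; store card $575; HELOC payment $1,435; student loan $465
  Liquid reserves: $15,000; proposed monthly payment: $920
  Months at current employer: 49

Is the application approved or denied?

Approved

Credit score 736 ≥ 660 (meets base)
Total debts = (920 + 575 + 1,435 + 465) = 3,395. DTI = 3,395/7,600 = 44.7% > 43% — standard DTI limit exceeded.
Reserves = 15,000/920 = 16.3 months ≥ 2
Employment 49 ≥ 6 months
44.7% falls in the override range (43%–47%), so the compensating-factor test applies.
Override check — reserves: 16.3 mo (ok); score: 736 (ok).
Both override conditions satisfied; DTI exception granted.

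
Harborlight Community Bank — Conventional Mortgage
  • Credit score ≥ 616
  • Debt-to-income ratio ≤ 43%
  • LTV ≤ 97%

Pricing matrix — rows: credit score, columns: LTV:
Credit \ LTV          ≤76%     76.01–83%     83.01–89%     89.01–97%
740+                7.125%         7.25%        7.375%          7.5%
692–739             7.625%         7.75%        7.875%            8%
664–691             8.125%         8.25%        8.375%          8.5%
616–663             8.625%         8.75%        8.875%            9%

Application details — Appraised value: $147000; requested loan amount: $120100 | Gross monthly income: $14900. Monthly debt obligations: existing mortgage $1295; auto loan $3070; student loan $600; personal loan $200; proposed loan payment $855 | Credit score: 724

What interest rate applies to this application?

7.75%

Credit score 724 ≥ 616; Total monthly debts = (1,295 + 3,070 + 600 + 200 + 855) = 6,020. DTI: 6,020 ÷ 14,900 = 40.4%, within the 43% cap
Loan-to-value = 120,100/147,000 = 81.7% — pass (97% max)
Score 724 is in the 692–739 band; LTV 81.7% is in the 76.01–83% band → 7.75%.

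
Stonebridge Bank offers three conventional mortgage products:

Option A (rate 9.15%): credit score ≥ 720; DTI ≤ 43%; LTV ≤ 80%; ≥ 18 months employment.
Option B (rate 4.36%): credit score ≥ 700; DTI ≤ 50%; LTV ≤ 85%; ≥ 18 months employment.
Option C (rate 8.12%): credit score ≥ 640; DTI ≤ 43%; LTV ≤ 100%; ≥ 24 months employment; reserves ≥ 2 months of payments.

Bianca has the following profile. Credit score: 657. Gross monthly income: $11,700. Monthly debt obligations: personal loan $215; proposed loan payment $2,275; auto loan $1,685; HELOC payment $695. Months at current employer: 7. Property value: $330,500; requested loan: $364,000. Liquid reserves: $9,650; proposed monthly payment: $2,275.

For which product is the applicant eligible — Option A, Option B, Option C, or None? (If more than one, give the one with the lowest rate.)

Total debts = (215 + 2,275 + 1,685 + 695) = 4,870; DTI = 4,870/11,700 = 41.6%.
LTV = 364,000/330,500 = 110.1%.
Reserves = 9,650/2,275 = 4.2 months.
Option A: score 657 < 720; DTI 41.6% ≤ 43%; LTV 110.1% > 80%; employment 7 < 18 mo → does not qualify.
Option B: score 657 < 700; DTI 41.6% ≤ 50%; LTV 110.1% > 85%; employment 7 < 18 mo → does not qualify.
Option C: score 657 ≥ 640; DTI 41.6% ≤ 43%; LTV 110.1% > 100%; employment 7 < 24 mo; reserves 4.2 ≥ 2 mo → does not qualify.

None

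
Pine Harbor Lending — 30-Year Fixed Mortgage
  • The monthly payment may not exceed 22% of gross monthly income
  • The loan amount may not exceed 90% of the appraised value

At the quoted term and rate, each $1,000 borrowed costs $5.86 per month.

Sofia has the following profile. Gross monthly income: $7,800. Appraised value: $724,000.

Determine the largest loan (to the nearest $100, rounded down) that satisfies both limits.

Payment cap: 22% × $7,800 = $1,716/month.
At $5.86 per $1,000, that supports 1,716/5.86 × 1,000 ≈ $292,832 → $292,800.
LTV cap: 90% × $724,000 = $651,600 → $651,600.
Binding constraint: payment-to-income.

$292,800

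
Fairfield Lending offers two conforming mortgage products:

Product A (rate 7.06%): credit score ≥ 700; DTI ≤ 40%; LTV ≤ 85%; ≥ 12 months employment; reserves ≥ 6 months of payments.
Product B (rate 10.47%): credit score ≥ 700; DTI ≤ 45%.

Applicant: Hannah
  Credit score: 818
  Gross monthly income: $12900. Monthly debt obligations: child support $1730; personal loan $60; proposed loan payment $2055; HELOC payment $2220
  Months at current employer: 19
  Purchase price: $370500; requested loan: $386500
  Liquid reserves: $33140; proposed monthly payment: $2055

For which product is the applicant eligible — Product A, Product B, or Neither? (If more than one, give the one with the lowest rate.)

Total debts = (1,730 + 60 + 2,055 + 2,220) = 6,065; DTI = 6,065/12,900 = 47%.
LTV = 386,500/370,500 = 104.3%.
Reserves = 33,140/2,055 = 16.1 months.
Product A: score 818 ≥ 700; DTI 47% > 40%; LTV 104.3% > 85%; employment 19 ≥ 12 mo; reserves 16.1 ≥ 6 mo → does not qualify.
Product B: score 818 ≥ 700; DTI 47% > 45% → does not qualify.

Neither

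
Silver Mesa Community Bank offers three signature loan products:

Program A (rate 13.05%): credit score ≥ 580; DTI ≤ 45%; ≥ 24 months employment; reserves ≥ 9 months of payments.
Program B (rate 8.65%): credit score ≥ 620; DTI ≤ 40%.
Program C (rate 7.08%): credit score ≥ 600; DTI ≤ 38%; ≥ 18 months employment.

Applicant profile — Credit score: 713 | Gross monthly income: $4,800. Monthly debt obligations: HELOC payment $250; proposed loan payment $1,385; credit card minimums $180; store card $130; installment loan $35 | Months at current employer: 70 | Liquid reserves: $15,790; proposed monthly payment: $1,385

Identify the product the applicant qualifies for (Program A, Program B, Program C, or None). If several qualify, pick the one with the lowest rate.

Program A

Total debts = (250 + 1,385 + 180 + 130 + 35) = 1,980; DTI = 1,980/4,800 = 41.2%.
Reserves = 15,790/1,385 = 11.4 months.
Program A: score 713 ≥ 580; DTI 41.2% ≤ 45%; employment 70 ≥ 24 mo; reserves 11.4 ≥ 9 mo → qualifies.
Program B: score 713 ≥ 620; DTI 41.2% > 40% → does not qualify.
Program C: score 713 ≥ 600; DTI 41.2% > 38%; employment 70 ≥ 18 mo → does not qualify.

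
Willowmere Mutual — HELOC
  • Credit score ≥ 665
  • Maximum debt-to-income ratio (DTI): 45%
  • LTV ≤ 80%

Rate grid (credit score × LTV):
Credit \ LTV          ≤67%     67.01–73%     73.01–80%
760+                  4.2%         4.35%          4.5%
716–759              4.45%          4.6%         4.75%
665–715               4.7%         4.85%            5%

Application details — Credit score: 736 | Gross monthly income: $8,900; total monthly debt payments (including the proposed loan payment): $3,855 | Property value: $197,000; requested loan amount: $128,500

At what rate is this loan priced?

Credit score 736 ≥ 665; Debt-to-income = 3,855/8,900 = 43.3% — meets 45% limit
LTV: 128,500 ÷ 197,000 = 65.2%, within 80% cap
Row: 736 falls in 716–759. Column: 65.2% falls in ≤67%. Rate = 4.45%.

4.45%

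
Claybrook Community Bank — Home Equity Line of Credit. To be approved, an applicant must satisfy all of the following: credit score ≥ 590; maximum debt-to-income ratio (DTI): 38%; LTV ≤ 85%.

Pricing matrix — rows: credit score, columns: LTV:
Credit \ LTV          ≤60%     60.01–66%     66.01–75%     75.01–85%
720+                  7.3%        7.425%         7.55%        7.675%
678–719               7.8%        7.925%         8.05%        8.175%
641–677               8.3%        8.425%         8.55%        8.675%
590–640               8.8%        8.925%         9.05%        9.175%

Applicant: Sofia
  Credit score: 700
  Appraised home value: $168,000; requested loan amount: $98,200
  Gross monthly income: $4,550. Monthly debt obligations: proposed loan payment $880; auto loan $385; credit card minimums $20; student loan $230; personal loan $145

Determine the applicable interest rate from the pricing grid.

Credit score 700 ≥ 590; Total monthly debts = (880 + 385 + 20 + 230 + 145) = 1,660. Debt-to-income = 1,660/4,550 = 36.5% — meets 38% limit
LTV: 98,200 ÷ 168,000 = 58.5%, within 85% cap
Row: 700 falls in 678–719. Column: 58.5% falls in ≤60%. Rate = 7.8%.

7.8%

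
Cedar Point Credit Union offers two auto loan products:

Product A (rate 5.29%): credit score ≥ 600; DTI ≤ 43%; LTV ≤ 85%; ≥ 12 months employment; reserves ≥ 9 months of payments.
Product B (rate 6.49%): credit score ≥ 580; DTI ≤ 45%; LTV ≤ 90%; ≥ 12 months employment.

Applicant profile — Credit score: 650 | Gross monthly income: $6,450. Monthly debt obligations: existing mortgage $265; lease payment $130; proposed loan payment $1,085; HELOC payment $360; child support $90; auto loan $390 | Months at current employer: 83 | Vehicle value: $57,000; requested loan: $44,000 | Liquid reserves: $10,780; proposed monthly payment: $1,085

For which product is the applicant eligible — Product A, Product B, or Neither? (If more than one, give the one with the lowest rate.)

Total debts = (265 + 130 + 1,085 + 360 + 90 + 390) = 2,320; DTI = 2,320/6,450 = 36%.
LTV = 44,000/57,000 = 77.2%.
Reserves = 10,780/1,085 = 9.9 months.
Product A: score 650 ≥ 600; DTI 36% ≤ 43%; LTV 77.2% ≤ 85%; employment 83 ≥ 12 mo; reserves 9.9 ≥ 9 mo → qualifies.
Product B: score 650 ≥ 580; DTI 36% ≤ 45%; LTV 77.2% ≤ 90%; employment 83 ≥ 12 mo → qualifies.
Qualifying: Product A, Product B. Lowest rate is 5.29% → Product A.

Product A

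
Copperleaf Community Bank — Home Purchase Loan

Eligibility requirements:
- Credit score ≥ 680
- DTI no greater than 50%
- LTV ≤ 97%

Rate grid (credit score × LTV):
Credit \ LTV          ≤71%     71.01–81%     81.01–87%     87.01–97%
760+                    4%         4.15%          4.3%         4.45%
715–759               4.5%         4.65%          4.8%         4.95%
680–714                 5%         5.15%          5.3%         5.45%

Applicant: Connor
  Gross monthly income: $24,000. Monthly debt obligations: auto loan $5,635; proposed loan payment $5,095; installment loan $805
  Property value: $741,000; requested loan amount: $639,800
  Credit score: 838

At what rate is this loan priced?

4.3%

Credit score 838 ≥ 680; Total monthly debts = (5,635 + 5,095 + 805) = 11,535. DTI = 11,535/24,000 = 48.1% ≤ 50%
LTV: 639,800 ÷ 741,000 = 86.3%, within 97% cap
Score 838 is in the 760+ band; LTV 86.3% is in the 81.01–87% band → 4.3%.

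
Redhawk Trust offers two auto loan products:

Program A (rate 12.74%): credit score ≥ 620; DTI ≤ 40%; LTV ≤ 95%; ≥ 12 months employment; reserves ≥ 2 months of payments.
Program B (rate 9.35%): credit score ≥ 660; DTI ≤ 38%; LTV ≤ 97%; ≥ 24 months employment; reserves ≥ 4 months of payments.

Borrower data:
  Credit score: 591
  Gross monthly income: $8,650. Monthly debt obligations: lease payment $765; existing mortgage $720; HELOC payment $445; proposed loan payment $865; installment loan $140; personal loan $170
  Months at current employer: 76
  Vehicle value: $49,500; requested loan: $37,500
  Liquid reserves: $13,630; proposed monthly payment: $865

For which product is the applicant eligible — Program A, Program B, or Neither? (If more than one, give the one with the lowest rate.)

Neither

Total debts = (765 + 720 + 445 + 865 + 140 + 170) = 3,105; DTI = 3,105/8,650 = 35.9%.
LTV = 37,500/49,500 = 75.8%.
Reserves = 13,630/865 = 15.8 months.
Program A: score 591 < 620; DTI 35.9% ≤ 40%; LTV 75.8% ≤ 95%; employment 76 ≥ 12 mo; reserves 15.8 ≥ 2 mo → does not qualify.
Program B: score 591 < 660; DTI 35.9% ≤ 38%; LTV 75.8% ≤ 97%; employment 76 ≥ 24 mo; reserves 15.8 ≥ 4 mo → does not qualify.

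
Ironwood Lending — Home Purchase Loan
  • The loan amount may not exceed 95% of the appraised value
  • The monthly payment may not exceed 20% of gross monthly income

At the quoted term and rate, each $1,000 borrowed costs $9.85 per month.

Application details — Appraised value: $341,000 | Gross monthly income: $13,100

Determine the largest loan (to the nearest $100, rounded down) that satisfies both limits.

$265,900

Payment cap: 20% × $13,100 = $2,620/month.
At $9.85 per $1,000, that supports 2,620/9.85 × 1,000 ≈ $265,989 → $265,900.
LTV cap: 95% × $341,000 = $323,950 → $323,900.
Binding constraint: payment-to-income.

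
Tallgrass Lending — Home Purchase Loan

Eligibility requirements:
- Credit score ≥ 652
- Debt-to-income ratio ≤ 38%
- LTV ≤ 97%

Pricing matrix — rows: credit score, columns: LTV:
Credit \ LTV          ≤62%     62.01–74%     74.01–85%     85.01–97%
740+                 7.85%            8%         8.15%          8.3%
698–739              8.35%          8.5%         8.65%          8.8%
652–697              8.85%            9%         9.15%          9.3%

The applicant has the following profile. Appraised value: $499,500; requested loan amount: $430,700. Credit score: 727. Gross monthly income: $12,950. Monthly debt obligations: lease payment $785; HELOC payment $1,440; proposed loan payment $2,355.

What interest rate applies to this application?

8.8%

Credit score 727 ≥ 652; Total monthly debts = (785 + 1,440 + 2,355) = 4,580. Debt-to-income = 4,580/12,950 = 35.4% — meets 38% limit
LTV: 430,700 ÷ 499,500 = 86.2%, within 97% cap
Credit 727 → row 698–739; LTV 86.2% → column 85.01–97%. Grid cell → 8.8%.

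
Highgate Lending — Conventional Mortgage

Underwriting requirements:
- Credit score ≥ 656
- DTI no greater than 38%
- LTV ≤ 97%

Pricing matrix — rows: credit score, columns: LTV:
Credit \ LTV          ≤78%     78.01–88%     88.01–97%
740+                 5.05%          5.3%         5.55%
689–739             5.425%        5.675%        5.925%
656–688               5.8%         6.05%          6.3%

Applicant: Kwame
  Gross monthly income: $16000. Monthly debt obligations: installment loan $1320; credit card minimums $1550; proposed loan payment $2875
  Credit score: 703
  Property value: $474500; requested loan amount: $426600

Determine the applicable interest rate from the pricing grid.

Credit score 703 ≥ 656; Total monthly debts = (1,320 + 1,550 + 2,875) = 5,745. Debt-to-income = 5,745/16,000 = 35.9% — meets 38% limit
LTV: 426,600 ÷ 474,500 = 89.9%, within 97% cap
Row: 703 falls in 689–739. Column: 89.9% falls in 88.01–97%. Rate = 5.925%.

5.925%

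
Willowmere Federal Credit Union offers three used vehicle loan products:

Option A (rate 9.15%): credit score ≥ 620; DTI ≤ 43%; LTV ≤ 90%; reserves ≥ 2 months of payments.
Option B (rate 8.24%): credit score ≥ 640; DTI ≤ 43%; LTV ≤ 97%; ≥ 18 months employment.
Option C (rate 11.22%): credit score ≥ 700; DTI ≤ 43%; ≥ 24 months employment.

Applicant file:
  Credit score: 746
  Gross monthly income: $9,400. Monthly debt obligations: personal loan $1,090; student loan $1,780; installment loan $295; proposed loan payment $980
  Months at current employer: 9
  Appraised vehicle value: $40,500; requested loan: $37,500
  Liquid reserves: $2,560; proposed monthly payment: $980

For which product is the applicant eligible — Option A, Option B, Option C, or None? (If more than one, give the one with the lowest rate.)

None

Total debts = (1,090 + 1,780 + 295 + 980) = 4,145; DTI = 4,145/9,400 = 44.1%.
LTV = 37,500/40,500 = 92.6%.
Reserves = 2,560/980 = 2.6 months.
Option A: score 746 ≥ 620; DTI 44.1% > 43%; LTV 92.6% > 90%; reserves 2.6 ≥ 2 mo → does not qualify.
Option B: score 746 ≥ 640; DTI 44.1% > 43%; LTV 92.6% ≤ 97%; employment 9 < 18 mo → does not qualify.
Option C: score 746 ≥ 700; DTI 44.1% > 43%; employment 9 < 24 mo → does not qualify.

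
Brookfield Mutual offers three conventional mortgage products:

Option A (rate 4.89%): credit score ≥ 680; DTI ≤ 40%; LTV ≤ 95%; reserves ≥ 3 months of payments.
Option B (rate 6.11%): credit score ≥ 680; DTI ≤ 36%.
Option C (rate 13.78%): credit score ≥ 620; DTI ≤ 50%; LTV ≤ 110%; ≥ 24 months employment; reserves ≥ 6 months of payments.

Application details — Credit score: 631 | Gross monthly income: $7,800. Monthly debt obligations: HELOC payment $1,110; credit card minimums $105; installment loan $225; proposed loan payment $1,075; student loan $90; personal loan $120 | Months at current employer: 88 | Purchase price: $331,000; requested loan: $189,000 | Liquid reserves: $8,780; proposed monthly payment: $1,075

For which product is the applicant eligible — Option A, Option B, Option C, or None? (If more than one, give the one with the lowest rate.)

Total debts = (1,110 + 105 + 225 + 1,075 + 90 + 120) = 2,725; DTI = 2,725/7,800 = 34.9%.
LTV = 189,000/331,000 = 57.1%.
Reserves = 8,780/1,075 = 8.2 months.
Option A: score 631 < 680; DTI 34.9% ≤ 40%; LTV 57.1% ≤ 95%; reserves 8.2 ≥ 3 mo → does not qualify.
Option B: score 631 < 680; DTI 34.9% ≤ 36% → does not qualify.
Option C: score 631 ≥ 620; DTI 34.9% ≤ 50%; LTV 57.1% ≤ 110%; employment 88 ≥ 24 mo; reserves 8.2 ≥ 6 mo → qualifies.

Option C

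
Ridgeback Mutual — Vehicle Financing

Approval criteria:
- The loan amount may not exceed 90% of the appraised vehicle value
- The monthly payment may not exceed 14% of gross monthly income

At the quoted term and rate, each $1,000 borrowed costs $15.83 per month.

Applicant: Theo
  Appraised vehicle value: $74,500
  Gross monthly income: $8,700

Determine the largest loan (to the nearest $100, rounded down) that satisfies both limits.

Payment cap: 14% × $8,700 = $1,218/month.
At $15.83 per $1,000, that supports 1,218/15.83 × 1,000 ≈ $76,942 → $76,900.
LTV cap: 90% × $74,500 = $67,050 → $67,000.
Binding constraint: loan-to-value.

$67,000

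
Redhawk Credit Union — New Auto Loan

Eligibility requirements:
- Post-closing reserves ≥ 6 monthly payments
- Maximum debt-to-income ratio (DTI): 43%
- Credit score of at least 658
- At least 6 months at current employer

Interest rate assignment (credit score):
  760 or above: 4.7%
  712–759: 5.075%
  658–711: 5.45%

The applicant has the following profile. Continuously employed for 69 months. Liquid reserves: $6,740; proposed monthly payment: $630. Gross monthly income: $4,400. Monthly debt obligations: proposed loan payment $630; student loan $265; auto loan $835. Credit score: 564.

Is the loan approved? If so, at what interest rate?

Denied

Credit score 564 < 658 (below minimum)
Total monthly debts = (630 + 265 + 835) = 1,730. DTI = 1,730/4,400 = 39.3% ≤ 43%
Liquid reserves cover 6,740/630 = 10.7 months — ≥ 6 required
Employment 69 ≥ 6 months
Not all requirements met → denied.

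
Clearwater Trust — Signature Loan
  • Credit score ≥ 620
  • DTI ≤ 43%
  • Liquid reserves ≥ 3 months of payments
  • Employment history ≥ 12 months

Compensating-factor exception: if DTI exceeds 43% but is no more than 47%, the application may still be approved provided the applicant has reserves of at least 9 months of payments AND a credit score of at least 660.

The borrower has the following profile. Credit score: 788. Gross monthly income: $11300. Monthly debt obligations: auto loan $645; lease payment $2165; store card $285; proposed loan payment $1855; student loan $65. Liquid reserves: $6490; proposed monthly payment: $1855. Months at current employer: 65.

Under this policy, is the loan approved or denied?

Denied

Credit score 788 ≥ 620 (meets base)
Total debts = (645 + 2,165 + 285 + 1,855 + 65) = 5,015. DTI = 5,015/11,300 = 44.4% > 43% — standard DTI limit exceeded.
Reserves = 6,490/1,855 = 3.5 months ≥ 3
Employment 65 ≥ 12 months
44.4% falls in the override range (43%–47%), so the compensating-factor test applies.
Reserves 3.5 < 9 months; credit score 788 ≥ 660.
Override conditions not both satisfied; exception does not apply.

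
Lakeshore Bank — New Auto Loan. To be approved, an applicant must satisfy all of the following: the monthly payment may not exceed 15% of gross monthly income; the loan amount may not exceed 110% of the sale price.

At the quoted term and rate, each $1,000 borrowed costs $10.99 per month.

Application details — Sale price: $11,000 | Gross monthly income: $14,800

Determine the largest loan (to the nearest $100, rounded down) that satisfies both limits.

Payment cap: 15% × $14,800 = $2,220/month.
At $10.99 per $1,000, that supports 2,220/10.99 × 1,000 ≈ $202,001 → $202,000.
LTV cap: 110% × $11,000 = $12,100 → $12,100.
Binding constraint: loan-to-value.

$12,100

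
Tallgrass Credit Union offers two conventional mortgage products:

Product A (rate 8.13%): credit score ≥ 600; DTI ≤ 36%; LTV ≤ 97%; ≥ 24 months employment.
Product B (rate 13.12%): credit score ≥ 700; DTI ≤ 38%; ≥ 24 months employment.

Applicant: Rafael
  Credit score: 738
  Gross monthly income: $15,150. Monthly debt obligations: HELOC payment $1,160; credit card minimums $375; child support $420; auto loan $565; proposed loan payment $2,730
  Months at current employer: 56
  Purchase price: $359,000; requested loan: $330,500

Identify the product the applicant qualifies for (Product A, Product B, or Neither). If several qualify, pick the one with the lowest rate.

Product A

Total debts = (1,160 + 375 + 420 + 565 + 2,730) = 5,250; DTI = 5,250/15,150 = 34.7%.
LTV = 330,500/359,000 = 92.1%.
Product A: score 738 ≥ 600; DTI 34.7% ≤ 36%; LTV 92.1% ≤ 97%; employment 56 ≥ 24 mo → qualifies.
Product B: score 738 ≥ 700; DTI 34.7% ≤ 38%; employment 56 ≥ 24 mo → qualifies.
Qualifying: Product A, Product B. Lowest rate is 8.13% → Product A.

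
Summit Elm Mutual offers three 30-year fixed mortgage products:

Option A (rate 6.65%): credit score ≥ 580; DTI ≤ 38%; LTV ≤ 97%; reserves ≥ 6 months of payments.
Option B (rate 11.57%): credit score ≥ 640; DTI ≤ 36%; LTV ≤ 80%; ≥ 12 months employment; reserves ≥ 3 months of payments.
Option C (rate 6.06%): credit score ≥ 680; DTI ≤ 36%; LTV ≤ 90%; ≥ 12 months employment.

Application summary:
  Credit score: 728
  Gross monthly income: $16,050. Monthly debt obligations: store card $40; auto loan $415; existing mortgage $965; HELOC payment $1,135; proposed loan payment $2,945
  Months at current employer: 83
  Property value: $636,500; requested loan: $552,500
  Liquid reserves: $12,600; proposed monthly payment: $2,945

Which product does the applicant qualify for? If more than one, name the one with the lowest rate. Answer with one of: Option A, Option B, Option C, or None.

Option C

Total debts = (40 + 415 + 965 + 1,135 + 2,945) = 5,500; DTI = 5,500/16,050 = 34.3%.
LTV = 552,500/636,500 = 86.8%.
Reserves = 12,600/2,945 = 4.3 months.
Option A: score 728 ≥ 580; DTI 34.3% ≤ 38%; LTV 86.8% ≤ 97%; reserves 4.3 < 6 mo → does not qualify.
Option B: score 728 ≥ 640; DTI 34.3% ≤ 36%; LTV 86.8% > 80%; employment 83 ≥ 12 mo; reserves 4.3 ≥ 3 mo → does not qualify.
Option C: score 728 ≥ 680; DTI 34.3% ≤ 36%; LTV 86.8% ≤ 90%; employment 83 ≥ 12 mo → qualifies.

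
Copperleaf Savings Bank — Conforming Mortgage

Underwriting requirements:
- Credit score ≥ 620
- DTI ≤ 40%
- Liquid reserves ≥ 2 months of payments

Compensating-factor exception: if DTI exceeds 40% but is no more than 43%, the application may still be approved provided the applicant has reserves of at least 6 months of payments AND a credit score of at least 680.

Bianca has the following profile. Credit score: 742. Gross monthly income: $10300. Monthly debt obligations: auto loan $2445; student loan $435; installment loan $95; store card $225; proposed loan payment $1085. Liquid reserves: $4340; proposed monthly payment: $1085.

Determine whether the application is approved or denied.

Credit score 742 ≥ 620 (meets base)
Total debts = (2,445 + 435 + 95 + 225 + 1,085) = 4,285. DTI: 4,285 ÷ 10,300 = 41.6%, over the 40% base limit.
Liquid reserves cover 4,340/1,085 = 4.0 months — ≥ 2 required
41.6% falls in the override range (40%–43%), so the compensating-factor test applies.
Reserves 4.0 < 6 months; credit score 742 ≥ 680.
Compensating-factor requirement not fully met.

Denied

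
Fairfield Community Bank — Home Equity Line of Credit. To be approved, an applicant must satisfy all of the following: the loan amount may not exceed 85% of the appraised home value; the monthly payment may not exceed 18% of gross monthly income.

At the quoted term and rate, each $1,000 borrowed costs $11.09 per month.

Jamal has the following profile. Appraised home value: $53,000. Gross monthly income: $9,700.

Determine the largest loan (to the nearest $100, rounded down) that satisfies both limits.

$45,000

Payment cap: 18% × $9,700 = $1,746/month.
At $11.09 per $1,000, that supports 1,746/11.09 × 1,000 ≈ $157,439 → $157,400.
LTV cap: 85% × $53,000 = $45,050 → $45,000.
Binding constraint: loan-to-value.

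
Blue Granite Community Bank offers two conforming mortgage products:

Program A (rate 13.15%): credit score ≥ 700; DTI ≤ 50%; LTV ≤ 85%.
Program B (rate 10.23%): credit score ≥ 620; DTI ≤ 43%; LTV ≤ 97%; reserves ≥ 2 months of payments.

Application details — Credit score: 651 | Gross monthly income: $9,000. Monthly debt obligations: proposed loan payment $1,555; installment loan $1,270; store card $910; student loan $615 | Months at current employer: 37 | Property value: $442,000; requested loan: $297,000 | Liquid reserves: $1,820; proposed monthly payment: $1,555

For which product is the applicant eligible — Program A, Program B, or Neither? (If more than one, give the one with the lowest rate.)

Neither

Total debts = (1,555 + 1,270 + 910 + 615) = 4,350; DTI = 4,350/9,000 = 48.3%.
LTV = 297,000/442,000 = 67.2%.
Reserves = 1,820/1,555 = 1.2 months.
Program A: score 651 < 700; DTI 48.3% ≤ 50%; LTV 67.2% ≤ 85% → does not qualify.
Program B: score 651 ≥ 620; DTI 48.3% > 43%; LTV 67.2% ≤ 97%; reserves 1.2 < 2 mo → does not qualify.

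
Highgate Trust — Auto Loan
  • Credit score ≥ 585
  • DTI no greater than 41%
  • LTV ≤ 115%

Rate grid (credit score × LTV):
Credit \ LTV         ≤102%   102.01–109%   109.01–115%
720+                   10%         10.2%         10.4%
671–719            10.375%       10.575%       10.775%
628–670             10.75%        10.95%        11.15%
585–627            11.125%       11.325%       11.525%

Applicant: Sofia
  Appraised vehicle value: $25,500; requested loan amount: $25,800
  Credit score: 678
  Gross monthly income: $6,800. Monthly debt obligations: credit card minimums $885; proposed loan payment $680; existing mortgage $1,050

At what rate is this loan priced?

Credit score 678 ≥ 585; Total monthly debts = (885 + 680 + 1,050) = 2,615. Debt-to-income = 2,615/6,800 = 38.5% — meets 41% limit
Loan-to-value = 25,800/25,500 = 101.2% — pass (115% max)
Credit 678 → row 671–719; LTV 101.2% → column ≤102%. Grid cell → 10.375%.

10.375%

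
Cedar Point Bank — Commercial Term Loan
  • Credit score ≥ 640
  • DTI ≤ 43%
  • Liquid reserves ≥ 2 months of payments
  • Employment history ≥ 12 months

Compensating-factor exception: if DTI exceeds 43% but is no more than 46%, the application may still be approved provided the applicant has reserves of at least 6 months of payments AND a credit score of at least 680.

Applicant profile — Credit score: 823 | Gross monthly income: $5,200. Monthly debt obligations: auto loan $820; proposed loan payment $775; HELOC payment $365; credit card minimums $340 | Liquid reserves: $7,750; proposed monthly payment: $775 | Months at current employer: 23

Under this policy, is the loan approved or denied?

Approved

Credit score 823 ≥ 640 (meets base)
Total debts = (820 + 775 + 365 + 340) = 2,300. DTI = 2,300/5,200 = 44.2% > 43% — standard DTI limit exceeded.
Liquid reserves cover 7,750/775 = 10.0 months — ≥ 2 required
Employment 23 ≥ 12 months
44.2% falls in the override range (43%–46%), so the compensating-factor test applies.
Override check — reserves: 10.0 mo (ok); score: 823 (ok).
Both override conditions satisfied; DTI exception granted.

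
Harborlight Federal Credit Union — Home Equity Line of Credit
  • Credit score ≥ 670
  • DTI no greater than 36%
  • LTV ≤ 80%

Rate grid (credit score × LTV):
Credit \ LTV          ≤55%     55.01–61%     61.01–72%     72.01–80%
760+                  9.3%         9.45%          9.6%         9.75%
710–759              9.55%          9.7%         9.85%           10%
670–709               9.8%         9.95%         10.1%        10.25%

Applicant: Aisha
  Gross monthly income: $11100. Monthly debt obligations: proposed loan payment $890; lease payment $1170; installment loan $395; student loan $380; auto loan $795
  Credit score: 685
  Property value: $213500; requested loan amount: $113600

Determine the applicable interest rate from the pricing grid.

Credit score 685 ≥ 670; Total monthly debts = (890 + 1,170 + 395 + 380 + 795) = 3,630. Debt-to-income = 3,630/11,100 = 32.7% — meets 36% limit
Loan-to-value = 113,600/213,500 = 53.2% — pass (80% max)
Score 685 is in the 670–709 band; LTV 53.2% is in the ≤55% band → 9.8%.

9.8%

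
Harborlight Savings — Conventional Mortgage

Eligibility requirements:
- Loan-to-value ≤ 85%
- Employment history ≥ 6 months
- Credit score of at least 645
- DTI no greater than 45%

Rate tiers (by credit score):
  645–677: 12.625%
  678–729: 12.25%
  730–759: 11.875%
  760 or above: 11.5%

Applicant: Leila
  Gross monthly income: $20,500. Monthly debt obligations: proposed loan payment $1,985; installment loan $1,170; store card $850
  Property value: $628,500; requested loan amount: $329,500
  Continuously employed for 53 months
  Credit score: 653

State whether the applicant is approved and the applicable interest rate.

Credit score 653 ≥ 645 (meets minimum)
Employment 53 ≥ 6 months
LTV = 329,500/628,500 = 52.4% ≤ 85%
Total monthly debts = (1,985 + 1,170 + 850) = 4,005. Debt-to-income = 4,005/20,500 = 19.5% — meets 45% limit
All requirements met. Score 653 falls in the 645–677 tier → 12.625%.

Approved at 12.625%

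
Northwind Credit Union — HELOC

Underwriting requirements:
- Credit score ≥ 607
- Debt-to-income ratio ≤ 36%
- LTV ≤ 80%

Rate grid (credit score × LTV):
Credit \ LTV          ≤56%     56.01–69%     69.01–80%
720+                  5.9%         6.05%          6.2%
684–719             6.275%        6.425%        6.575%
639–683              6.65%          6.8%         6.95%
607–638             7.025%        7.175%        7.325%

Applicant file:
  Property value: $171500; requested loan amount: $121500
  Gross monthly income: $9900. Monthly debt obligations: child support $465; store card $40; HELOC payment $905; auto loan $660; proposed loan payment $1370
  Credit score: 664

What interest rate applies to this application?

6.95%

Credit score 664 ≥ 607; Total monthly debts = (465 + 40 + 905 + 660 + 1,370) = 3,440. Debt-to-income = 3,440/9,900 = 34.7% — meets 36% limit
LTV = 121,500/171,500 = 70.8% ≤ 80%
Row: 664 falls in 639–683. Column: 70.8% falls in 69.01–80%. Rate = 6.95%.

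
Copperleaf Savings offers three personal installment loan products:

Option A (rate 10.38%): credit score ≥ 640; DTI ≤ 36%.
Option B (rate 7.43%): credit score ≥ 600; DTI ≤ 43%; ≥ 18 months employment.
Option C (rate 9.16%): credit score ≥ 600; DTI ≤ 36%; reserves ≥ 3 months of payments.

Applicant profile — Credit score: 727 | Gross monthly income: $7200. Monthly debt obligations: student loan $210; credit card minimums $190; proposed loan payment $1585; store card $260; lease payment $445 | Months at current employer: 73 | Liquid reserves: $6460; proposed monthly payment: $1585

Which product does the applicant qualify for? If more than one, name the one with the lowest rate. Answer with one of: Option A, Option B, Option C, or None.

Total debts = (210 + 190 + 1,585 + 260 + 445) = 2,690; DTI = 2,690/7,200 = 37.4%.
Reserves = 6,460/1,585 = 4.1 months.
Option A: score 727 ≥ 640; DTI 37.4% > 36% → does not qualify.
Option B: score 727 ≥ 600; DTI 37.4% ≤ 43%; employment 73 ≥ 18 mo → qualifies.
Option C: score 727 ≥ 600; DTI 37.4% > 36%; reserves 4.1 ≥ 3 mo → does not qualify.

Option B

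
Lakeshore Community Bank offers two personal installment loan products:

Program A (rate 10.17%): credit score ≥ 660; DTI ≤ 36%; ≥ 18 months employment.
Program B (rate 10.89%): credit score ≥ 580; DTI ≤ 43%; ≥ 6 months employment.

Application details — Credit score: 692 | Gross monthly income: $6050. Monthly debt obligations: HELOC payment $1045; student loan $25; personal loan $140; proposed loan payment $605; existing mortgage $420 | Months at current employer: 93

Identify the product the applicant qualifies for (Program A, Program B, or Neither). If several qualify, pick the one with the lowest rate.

Total debts = (1,045 + 25 + 140 + 605 + 420) = 2,235; DTI = 2,235/6,050 = 36.9%.
Program A: score 692 ≥ 660; DTI 36.9% > 36%; employment 93 ≥ 18 mo → does not qualify.
Program B: score 692 ≥ 580; DTI 36.9% ≤ 43%; employment 93 ≥ 6 mo → qualifies.

Program B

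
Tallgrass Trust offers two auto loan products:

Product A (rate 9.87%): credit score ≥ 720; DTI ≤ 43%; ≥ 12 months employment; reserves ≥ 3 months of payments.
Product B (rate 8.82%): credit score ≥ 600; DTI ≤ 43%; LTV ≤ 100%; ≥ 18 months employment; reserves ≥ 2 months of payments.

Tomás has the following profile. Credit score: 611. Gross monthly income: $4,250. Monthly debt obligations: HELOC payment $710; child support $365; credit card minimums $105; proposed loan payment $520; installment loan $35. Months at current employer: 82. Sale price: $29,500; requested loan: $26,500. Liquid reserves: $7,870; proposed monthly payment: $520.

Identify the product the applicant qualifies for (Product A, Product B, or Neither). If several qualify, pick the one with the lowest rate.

Total debts = (710 + 365 + 105 + 520 + 35) = 1,735; DTI = 1,735/4,250 = 40.8%.
LTV = 26,500/29,500 = 89.8%.
Reserves = 7,870/520 = 15.1 months.
Product A: score 611 < 720; DTI 40.8% ≤ 43%; employment 82 ≥ 12 mo; reserves 15.1 ≥ 3 mo → does not qualify.
Product B: score 611 ≥ 600; DTI 40.8% ≤ 43%; LTV 89.8% ≤ 100%; employment 82 ≥ 18 mo; reserves 15.1 ≥ 2 mo → qualifies.

Product B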